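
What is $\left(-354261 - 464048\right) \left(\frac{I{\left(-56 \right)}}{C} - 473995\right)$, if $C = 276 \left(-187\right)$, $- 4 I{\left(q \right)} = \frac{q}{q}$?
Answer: $\frac{80075888856667531}{206448} \approx 3.8787 \cdot 10^{11}$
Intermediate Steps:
$I{\left(q \right)} = - \frac{1}{4}$ ($I{\left(q \right)} = - \frac{q \frac{1}{q}}{4} = \left(- \frac{1}{4}\right) 1 = - \frac{1}{4}$)
$C = -51612$
$\left(-354261 - 464048\right) \left(\frac{I{\left(-56 \right)}}{C} - 473995\right) = \left(-354261 - 464048\right) \left(- \frac{1}{4 \left(-51612\right)} - 473995\right) = - 818309 \left(\left(- \frac{1}{4}\right) \left(- \frac{1}{51612}\right) - 473995\right) = - 818309 \left(\frac{1}{206448} - 473995\right) = \left(-818309\right) \left(- \frac{97855319759}{206448}\right) = \frac{80075888856667531}{206448}$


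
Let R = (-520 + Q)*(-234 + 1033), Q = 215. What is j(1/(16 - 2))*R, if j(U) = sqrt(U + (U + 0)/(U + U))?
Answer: -487390*sqrt(7)/7 ≈ -1.8422e+5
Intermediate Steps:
j(U) = sqrt(1/2 + U) (j(U) = sqrt(U + U/((2*U))) = sqrt(U + U*(1/(2*U))) = sqrt(U + 1/2) = sqrt(1/2 + U))
R = -243695 (R = (-520 + 215)*(-234 + 1033) = -305*799 = -243695)
j(1/(16 - 2))*R = (sqrt(2 + 4/(16 - 2))/2)*(-243695) = (sqrt(2 + 4/14)/2)*(-243695) = (sqrt(2 + 4*(1/14))/2)*(-243695) = (sqrt(2 + 2/7)/2)*(-243695) = (sqrt(16/7)/2)*(-243695) = ((4*sqrt(7)/7)/2)*(-243695) = (2*sqrt(7)/7)*(-243695) = -487390*sqrt(7)/7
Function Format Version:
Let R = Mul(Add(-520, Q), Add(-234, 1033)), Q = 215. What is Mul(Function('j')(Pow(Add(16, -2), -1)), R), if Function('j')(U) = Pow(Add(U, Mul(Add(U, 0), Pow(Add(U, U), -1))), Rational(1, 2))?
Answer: Mul(Rational(-487390, 7), Pow(7, Rational(1, 2))) ≈ -1.8422e+5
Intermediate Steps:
Function('j')(U) = Pow(Add(Rational(1, 2), U), Rational(1, 2)) (Function('j')(U) = Pow(Add(U, Mul(U, Pow(Mul(2, U), -1))), Rational(1, 2)) = Pow(Add(U, Mul(U, Mul(Rational(1, 2), Pow(U, -1)))), Rational(1, 2)) = Pow(Add(U, Rational(1, 2)), Rational(1, 2)) = Pow(Add(Rational(1, 2), U), Rational(1, 2)))
R = -243695 (R = Mul(Add(-520, 215), Add(-234, 1033)) = Mul(-305, 799) = -243695)
Mul(Function('j')(Pow(Add(16, -2), -1)), R) = Mul(Mul(Rational(1, 2), Pow(Add(2, Mul(4, Pow(Add(16, -2), -1))), Rational(1, 2))), -243695) = Mul(Mul(Rational(1, 2), Pow(Add(2, Mul(4, Pow(14, -1))), Rational(1, 2))), -243695) = Mul(Mul(Rational(1, 2), Pow(Add(2, Mul(4, Rational(1, 14))), Rational(1, 2))), -243695) = Mul(Mul(Rational(1, 2), Pow(Add(2, Rational(2, 7)), Rational(1, 2))), -243695) = Mul(Mul(Rational(1, 2), Pow(Rational(16, 7), Rational(1, 2))), -243695) = Mul(Mul(Rational(1, 2), Mul(Rational(4, 7), Pow(7, Rational(1, 2)))), -243695) = Mul(Mul(Rational(2, 7), Pow(7, Rational(1, 2))), -243695) = Mul(Rational(-487390, 7), Pow(7, Rational(1, 2)))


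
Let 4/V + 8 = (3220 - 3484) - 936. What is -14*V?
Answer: 7/151 ≈ 0.046358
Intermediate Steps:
V = -1/302 (V = 4/(-8 + ((3220 - 3484) - 936)) = 4/(-8 + (-264 - 936)) = 4/(-8 - 1200) = 4/(-1208) = 4*(-1/1208) = -1/302 ≈ -0.0033113)
-14*V = -14*(-1/302) = 7/151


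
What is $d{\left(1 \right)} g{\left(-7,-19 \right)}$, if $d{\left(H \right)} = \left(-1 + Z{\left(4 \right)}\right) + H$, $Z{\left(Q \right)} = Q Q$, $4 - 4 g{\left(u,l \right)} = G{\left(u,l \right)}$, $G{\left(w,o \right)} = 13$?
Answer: $-36$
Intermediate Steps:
$g{\left(u,l \right)} = - \frac{9}{4}$ ($g{\left(u,l \right)} = 1 - \frac{13}{4} = - \frac{9}{4}$)
$Z{\left(Q \right)} = Q^{2}$
$d{\left(H \right)} = 15 + H$ ($d{\left(H \right)} = \left(-1 + 4^{2}\right) + H = \left(-1 + 16\right) + H = 15 + H$)
$d{\left(1 \right)} g{\left(-7,-19 \right)} = \left(15 + 1\right) \left(- \frac{9}{4}\right) = 16 \left(- \frac{9}{4}\right) = -36$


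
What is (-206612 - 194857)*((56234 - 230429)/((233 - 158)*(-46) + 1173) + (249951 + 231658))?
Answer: -48925594588608/253 ≈ -1.9338e+11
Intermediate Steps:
(-206612 - 194857)*((56234 - 230429)/((233 - 158)*(-46) + 1173) + (249951 + 231658)) = -401469*(-174195/(75*(-46) + 1173) + 481609) = -401469*(-174195/(-3450 + 1173) + 481609) = -401469*(-174195/(-2277) + 481609) = -401469*(-174195*(-1/2277) + 481609) = -401469*(19355/253 + 481609) = -401469*121866432/253 = -48925594588608/253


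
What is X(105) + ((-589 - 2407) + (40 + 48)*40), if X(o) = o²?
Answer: 11549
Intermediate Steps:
X(105) + ((-589 - 2407) + (40 + 48)*40) = 105² + ((-589 - 2407) + (40 + 48)*40) = 11025 + (-2996 + 88*40) = 11025 + (-2996 + 3520) = 11025 + 524 = 11549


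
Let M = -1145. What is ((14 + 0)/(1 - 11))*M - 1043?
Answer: 560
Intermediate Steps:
((14 + 0)/(1 - 11))*M - 1043 = ((14 + 0)/(1 - 11))*(-1145) - 1043 = (14/(-10))*(-1145) - 1043 = -1/10*14*(-1145) - 1043 = -7/5*(-1145) - 1043 = 1603 - 1043 = 560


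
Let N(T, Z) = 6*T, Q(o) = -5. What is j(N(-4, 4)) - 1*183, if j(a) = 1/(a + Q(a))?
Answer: -5308/29 ≈ -183.03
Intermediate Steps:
j(a) = 1/(-5 + a) (j(a) = 1/(a - 5) = 1/(-5 + a))
j(N(-4, 4)) - 1*183 = 1/(-5 + 6*(-4)) - 1*183 = 1/(-5 - 24) - 183 = 1/(-29) - 183 = -1/29 - 183 = -5308/29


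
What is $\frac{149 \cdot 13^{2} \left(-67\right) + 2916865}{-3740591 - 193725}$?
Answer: $- \frac{614869}{1967158} \approx -0.31257$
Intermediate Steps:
$\frac{149 \cdot 13^{2} \left(-67\right) + 2916865}{-3740591 - 193725} = \frac{149 \cdot 169 \left(-67\right) + 2916865}{-3934316} = \left(25181 \left(-67\right) + 2916865\right) \left(- \frac{1}{3934316}\right) = \left(-1687127 + 2916865\right) \left(- \frac{1}{3934316}\right) = 1229738 \left(- \frac{1}{3934316}\right) = - \frac{614869}{1967158}$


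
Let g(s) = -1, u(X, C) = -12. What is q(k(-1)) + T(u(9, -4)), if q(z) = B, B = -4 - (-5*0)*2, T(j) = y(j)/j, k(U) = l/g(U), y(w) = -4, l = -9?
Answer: -11/3 ≈ -3.6667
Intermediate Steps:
k(U) = 9 (k(U) = -9/(-1) = -9*(-1) = 9)
T(j) = -4/j
B = -4 (B = -4 - 0*2 = -4 - 1*0 = -4 + 0 = -4)
q(z) = -4
q(k(-1)) + T(u(9, -4)) = -4 - 4/(-12) = -4 - 4*(-1/12) = -4 + ⅓ = -11/3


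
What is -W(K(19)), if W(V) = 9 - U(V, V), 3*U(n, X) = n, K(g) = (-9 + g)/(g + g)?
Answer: -508/57 ≈ -8.9123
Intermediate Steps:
K(g) = (-9 + g)/(2*g) (K(g) = (-9 + g)/((2*g)) = (-9 + g)*(1/(2*g)) = (-9 + g)/(2*g))
U(n, X) = n/3
W(V) = 9 - V/3
-W(K(19)) = -(9 - (-9 + 19)/(6*19)) = -(9 - 10/(6*19)) = -(9 - ⅓*5/19) = -(9 - 5/57) = -1*508/57 = -508/57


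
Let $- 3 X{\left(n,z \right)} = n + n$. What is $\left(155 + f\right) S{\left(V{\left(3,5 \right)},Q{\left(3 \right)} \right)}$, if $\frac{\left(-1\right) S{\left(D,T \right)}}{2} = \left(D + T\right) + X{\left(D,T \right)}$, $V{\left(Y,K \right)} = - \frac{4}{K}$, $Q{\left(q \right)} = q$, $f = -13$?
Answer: $- \frac{11644}{15} \approx -776.27$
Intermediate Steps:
$X{\left(n,z \right)} = - \frac{2 n}{3}$ ($X{\left(n,z \right)} = - \frac{n + n}{3} = - \frac{2 n}{3}$)
$S{\left(D,T \right)} = - 2 T - \frac{2 D}{3}$ ($S{\left(D,T \right)} = - 2 \left(\left(D + T\right) - \frac{2 D}{3}\right) = - 2 \left(T + \frac{D}{3}\right) = - 2 T - \frac{2 D}{3}$)
$\left(155 + f\right) S{\left(V{\left(3,5 \right)},Q{\left(3 \right)} \right)} = \left(155 - 13\right) \left(\left(-2\right) 3 - \frac{2 \left(- \frac{4}{5}\right)}{3}\right) = 142 \left(-6 - \frac{2 \left(\left(-4\right) \frac{1}{5}\right)}{3}\right) = 142 \left(-6 - - \frac{8}{15}\right) = 142 \left(-6 + \frac{8}{15}\right) = 142 \left(- \frac{82}{15}\right) = - \frac{11644}{15}$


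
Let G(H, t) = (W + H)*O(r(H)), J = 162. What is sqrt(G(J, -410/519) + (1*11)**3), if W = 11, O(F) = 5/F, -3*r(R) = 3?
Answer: sqrt(466) ≈ 21.587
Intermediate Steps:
r(R) = -1 (r(R) = -1/3*3 = -1)
G(H, t) = -55 - 5*H (G(H, t) = (11 + H)*(5/(-1)) = (11 + H)*(5*(-1)) = (11 + H)*(-5) = -55 - 5*H)
sqrt(G(J, -410/519) + (1*11)**3) = sqrt((-55 - 5*162) + (1*11)**3) = sqrt((-55 - 810) + 11**3) = sqrt(-865 + 1331) = sqrt(466)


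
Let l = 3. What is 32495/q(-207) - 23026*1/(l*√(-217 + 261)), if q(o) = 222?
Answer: 32495/222 - 11513*√11/33 ≈ -1010.7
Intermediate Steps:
32495/q(-207) - 23026*1/(l*√(-217 + 261)) = 32495/222 - 23026*1/(3*√(-217 + 261)) = 32495*(1/222) - 23026*√11/66 = 32495/222 - 23026*√11/66 = 32495/222 - 11513*√11/33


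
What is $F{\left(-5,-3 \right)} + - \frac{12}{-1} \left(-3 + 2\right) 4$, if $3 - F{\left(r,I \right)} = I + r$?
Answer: $-37$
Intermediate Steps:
$F{\left(r,I \right)} = 3 - I - r$ ($F{\left(r,I \right)} = 3 - \left(I + r\right) = 3 - I - r$)
$F{\left(-5,-3 \right)} + - \frac{12}{-1} \left(-3 + 2\right) 4 = \left(3 - -3 - -5\right) + - \frac{12}{-1} \left(-3 + 2\right) 4 = \left(3 + 3 + 5\right) + \left(-12\right) \left(-1\right) \left(\left(-1\right) 4\right) = 11 + 12 \left(-4\right) = 11 - 48 = -37$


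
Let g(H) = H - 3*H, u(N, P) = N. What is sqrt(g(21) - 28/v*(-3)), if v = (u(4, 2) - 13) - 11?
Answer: I*sqrt(1155)/5 ≈ 6.7971*I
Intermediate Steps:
v = -20 (v = (4 - 13) - 11 = -9 - 11 = -20)
g(H) = -2*H (g(H) = H - 3*H = -2*H)
sqrt(g(21) - 28/v*(-3)) = sqrt(-2*21 - 28/(-20)*(-3)) = sqrt(-42 - 28*(-1/20)*(-3)) = sqrt(-42 + (7/5)*(-3)) = sqrt(-42 - 21/5) = sqrt(-231/5) = I*sqrt(1155)/5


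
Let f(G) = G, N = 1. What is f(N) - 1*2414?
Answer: -2413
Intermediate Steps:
f(N) - 1*2414 = 1 - 1*2414 = 1 - 2414 = -2413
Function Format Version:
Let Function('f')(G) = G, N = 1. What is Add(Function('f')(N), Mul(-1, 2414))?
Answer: -2413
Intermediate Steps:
Add(Function('f')(N), Mul(-1, 2414)) = Add(1, Mul(-1, 2414)) = Add(1, -2414) = -2413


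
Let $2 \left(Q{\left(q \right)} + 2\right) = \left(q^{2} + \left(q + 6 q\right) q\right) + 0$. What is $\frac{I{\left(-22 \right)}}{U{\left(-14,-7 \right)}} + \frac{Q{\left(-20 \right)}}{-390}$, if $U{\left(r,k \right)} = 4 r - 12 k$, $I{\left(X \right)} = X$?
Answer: $- \frac{13331}{2730} \approx -4.8831$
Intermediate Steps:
$U{\left(r,k \right)} = - 12 k + 4 r$
$Q{\left(q \right)} = -2 + 4 q^{2}$ ($Q{\left(q \right)} = -2 + \frac{\left(q^{2} + \left(q + 6 q\right) q\right) + 0}{2} = -2 + \frac{\left(q^{2} + 7 q q\right) + 0}{2} = -2 + \frac{\left(q^{2} + 7 q^{2}\right) + 0}{2} = -2 + \frac{8 q^{2} + 0}{2} = -2 + \frac{8 q^{2}}{2} = -2 + 4 q^{2}$)
$\frac{I{\left(-22 \right)}}{U{\left(-14,-7 \right)}} + \frac{Q{\left(-20 \right)}}{-390} = - \frac{22}{\left(-12\right) \left(-7\right) + 4 \left(-14\right)} + \frac{-2 + 4 \left(-20\right)^{2}}{-390} = - \frac{22}{84 - 56} + \left(-2 + 4 \cdot 400\right) \left(- \frac{1}{390}\right) = - \frac{22}{28} + \left(-2 + 1600\right) \left(- \frac{1}{390}\right) = \left(-22\right) \frac{1}{28} + 1598 \left(- \frac{1}{390}\right) = - \frac{11}{14} - \frac{799}{195} = - \frac{13331}{2730}$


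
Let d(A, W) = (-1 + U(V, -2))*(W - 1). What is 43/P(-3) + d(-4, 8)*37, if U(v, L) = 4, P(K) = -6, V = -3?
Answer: 4619/6 ≈ 769.83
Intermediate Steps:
d(A, W) = -3 + 3*W (d(A, W) = (-1 + 4)*(W - 1) = 3*(-1 + W) = -3 + 3*W)
43/P(-3) + d(-4, 8)*37 = 43/(-6) + (-3 + 3*8)*37 = 43*(-1/6) + (-3 + 24)*37 = -43/6 + 21*37 = -43/6 + 777 = 4619/6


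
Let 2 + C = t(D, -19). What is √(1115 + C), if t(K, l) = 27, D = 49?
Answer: 2*√285 ≈ 33.764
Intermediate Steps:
C = 25 (C = -2 + 27 = 25)
√(1115 + C) = √(1115 + 25) = √1140 = 2*√285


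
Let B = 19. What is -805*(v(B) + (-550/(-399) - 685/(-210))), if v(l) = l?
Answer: -2169475/114 ≈ -19030.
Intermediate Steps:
-805*(v(B) + (-550/(-399) - 685/(-210))) = -805*(19 + (-550/(-399) - 685/(-210))) = -805*(19 + (-550*(-1/399) - 685*(-1/210))) = -805*(19 + (550/399 + 137/42)) = -805*(19 + 529/114) = -805*2695/114 = -2169475/114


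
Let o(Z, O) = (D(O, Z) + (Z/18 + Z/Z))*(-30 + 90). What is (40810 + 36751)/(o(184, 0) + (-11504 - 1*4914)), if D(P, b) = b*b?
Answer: 232683/6046846 ≈ 0.038480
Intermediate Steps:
D(P, b) = b²
o(Z, O) = 60 + 60*Z² + 10*Z/3 (o(Z, O) = (Z² + (Z/18 + Z/Z))*(-30 + 90) = (Z² + (Z*(1/18) + 1))*60 = (Z² + (Z/18 + 1))*60 = (Z² + (1 + Z/18))*60 = (1 + Z² + Z/18)*60 = 60 + 60*Z² + 10*Z/3)
(40810 + 36751)/(o(184, 0) + (-11504 - 1*4914)) = (40810 + 36751)/((60 + 60*184² + (10/3)*184) + (-11504 - 1*4914)) = 77561/((60 + 60*33856 + 1840/3) + (-11504 - 4914)) = 77561/((60 + 2031360 + 1840/3) - 16418) = 77561/(6096100/3 - 16418) = 77561/(6046846/3) = 77561*(3/6046846) = 232683/6046846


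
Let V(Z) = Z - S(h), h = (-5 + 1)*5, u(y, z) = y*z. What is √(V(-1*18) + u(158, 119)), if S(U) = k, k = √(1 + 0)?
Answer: 3*√2087 ≈ 137.05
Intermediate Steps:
k = 1 (k = √1 = 1)
h = -20 (h = -4*5 = -20)
S(U) = 1
V(Z) = -1 + Z (V(Z) = Z - 1*1 = Z - 1 = -1 + Z)
√(V(-1*18) + u(158, 119)) = √((-1 - 1*18) + 158*119) = √((-1 - 18) + 18802) = √(-19 + 18802) = √18783 = 3*√2087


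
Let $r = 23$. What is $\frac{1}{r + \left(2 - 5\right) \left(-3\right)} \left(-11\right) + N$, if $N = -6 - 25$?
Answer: $- \frac{1003}{32} \approx -31.344$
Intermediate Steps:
$N = -31$
$\frac{1}{r + \left(2 - 5\right) \left(-3\right)} \left(-11\right) + N = \frac{1}{23 + \left(2 - 5\right) \left(-3\right)} \left(-11\right) - 31 = \frac{1}{23 - -9} \left(-11\right) - 31 = \frac{1}{23 + 9} \left(-11\right) - 31 = \frac{1}{32} \left(-11\right) - 31 = - \frac{11}{32} - 31 = - \frac{1003}{32}$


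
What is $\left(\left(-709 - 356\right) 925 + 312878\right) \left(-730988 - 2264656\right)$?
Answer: $2013812692068$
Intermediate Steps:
$\left(\left(-709 - 356\right) 925 + 312878\right) \left(-730988 - 2264656\right) = \left(\left(-1065\right) 925 + 312878\right) \left(-2995644\right) = \left(-985125 + 312878\right) \left(-2995644\right) = \left(-672247\right) \left(-2995644\right) = 2013812692068$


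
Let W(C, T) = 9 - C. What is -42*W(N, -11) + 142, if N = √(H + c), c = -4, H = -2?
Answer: -236 + 42*I*√6 ≈ -236.0 + 102.88*I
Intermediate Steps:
N = I*√6 (N = √(-2 - 4) = √(-6) = I*√6 ≈ 2.4495*I)
-42*W(N, -11) + 142 = -42*(9 - I*√6) + 142 = (-378 + 42*I*√6) + 142 = -236 + 42*I*√6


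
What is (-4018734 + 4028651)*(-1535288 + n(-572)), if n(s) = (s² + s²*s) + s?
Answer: -1867945532308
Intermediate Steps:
n(s) = s + s² + s³ (n(s) = (s² + s³) + s = s + s² + s³)
(-4018734 + 4028651)*(-1535288 + n(-572)) = (-4018734 + 4028651)*(-1535288 - 572*(1 - 572 + (-572)²)) = 9917*(-1535288 - 572*(1 - 572 + 327184)) = 9917*(-1535288 - 572*326613) = 9917*(-1535288 - 186822636) = 9917*(-188357924) = -1867945532308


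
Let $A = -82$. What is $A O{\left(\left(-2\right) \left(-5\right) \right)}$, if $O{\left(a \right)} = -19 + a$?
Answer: $738$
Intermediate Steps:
$A O{\left(\left(-2\right) \left(-5\right) \right)} = - 82 \left(-19 - -10\right) = - 82 \left(-19 + 10\right) = \left(-82\right) \left(-9\right) = 738$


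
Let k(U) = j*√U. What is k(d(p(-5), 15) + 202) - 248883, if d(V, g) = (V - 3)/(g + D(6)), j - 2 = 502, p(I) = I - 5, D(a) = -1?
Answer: -248883 + 36*√39410 ≈ -2.4174e+5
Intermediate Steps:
p(I) = -5 + I
j = 504 (j = 2 + 502 = 504)
d(V, g) = (-3 + V)/(-1 + g) (d(V, g) = (V - 3)/(g - 1) = (-3 + V)/(-1 + g))
k(U) = 504*√U
k(d(p(-5), 15) + 202) - 248883 = 504*√((-3 + (-5 - 5))/(-1 + 15) + 202) - 248883 = 504*√((-3 - 10)/14 + 202) - 248883 = 504*√((1/14)*(-13) + 202) - 248883 = 504*√(-13/14 + 202) - 248883 = 504*√(2815/14) - 248883 = 504*(√39410/14) - 248883 = 36*√39410 - 248883 = -248883 + 36*√39410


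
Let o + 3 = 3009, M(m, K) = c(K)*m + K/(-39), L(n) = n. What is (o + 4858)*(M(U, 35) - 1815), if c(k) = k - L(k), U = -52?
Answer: -556928480/39 ≈ -1.4280e+7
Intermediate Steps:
c(k) = 0 (c(k) = k - k = 0)
M(m, K) = -K/39 (M(m, K) = 0*m + K/(-39) = 0 - K/39 = -K/39)
o = 3006 (o = -3 + 3009 = 3006)
(o + 4858)*(M(U, 35) - 1815) = (3006 + 4858)*(-1/39*35 - 1815) = 7864*(-35/39 - 1815) = 7864*(-70820/39) = -556928480/39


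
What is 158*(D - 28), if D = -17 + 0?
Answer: -7110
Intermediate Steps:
D = -17
158*(D - 28) = 158*(-17 - 28) = 158*(-45) = -7110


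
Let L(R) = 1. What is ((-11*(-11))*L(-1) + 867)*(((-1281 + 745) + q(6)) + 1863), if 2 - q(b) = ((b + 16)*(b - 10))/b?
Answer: 3982628/3 ≈ 1.3275e+6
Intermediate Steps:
q(b) = 2 - (-10 + b)*(16 + b)/b (q(b) = 2 - (b + 16)*(b - 10)/b = 2 - (16 + b)*(-10 + b)/b = 2 - (-10 + b)*(16 + b)/b)
((-11*(-11))*L(-1) + 867)*(((-1281 + 745) + q(6)) + 1863) = (-11*(-11)*1 + 867)*(((-1281 + 745) + (-4 - 1*6 + 160/6)) + 1863) = (121*1 + 867)*((-536 + (-4 - 6 + 160*(⅙))) + 1863) = (121 + 867)*((-536 + (-4 - 6 + 80/3)) + 1863) = 988*((-536 + 50/3) + 1863) = 988*(-1558/3 + 1863) = 988*(4031/3) = 3982628/3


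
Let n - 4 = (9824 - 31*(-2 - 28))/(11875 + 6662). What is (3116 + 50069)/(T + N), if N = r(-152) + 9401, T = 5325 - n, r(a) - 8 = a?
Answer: 985890345/270221632 ≈ 3.6485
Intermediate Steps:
n = 84902/18537 (n = 4 + (9824 - 31*(-2 - 28))/(11875 + 6662) = 4 + (9824 - 31*(-30))/18537 = 4 + (9824 + 930)*(1/18537) = 4 + 10754*(1/18537) = 4 + 10754/18537 = 84902/18537 ≈ 4.5801)
r(a) = 8 + a
T = 98624623/18537 (T = 5325 - 1*84902/18537 = 5325 - 84902/18537 = 98624623/18537 ≈ 5320.4)
N = 9257 (N = (8 - 152) + 9401 = -144 + 9401 = 9257)
(3116 + 50069)/(T + N) = (3116 + 50069)/(98624623/18537 + 9257) = 53185/(270221632/18537) = 53185*(18537/270221632) = 985890345/270221632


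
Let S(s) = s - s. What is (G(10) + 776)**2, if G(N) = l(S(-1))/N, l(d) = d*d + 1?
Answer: 60233121/100 ≈ 6.0233e+5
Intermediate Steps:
S(s) = 0
l(d) = 1 + d**2 (l(d) = d**2 + 1 = 1 + d**2)
G(N) = 1/N (G(N) = (1 + 0**2)/N = (1 + 0)/N = 1/N)
(G(10) + 776)**2 = (1/10 + 776)**2 = (7761/10)**2 = 60233121/100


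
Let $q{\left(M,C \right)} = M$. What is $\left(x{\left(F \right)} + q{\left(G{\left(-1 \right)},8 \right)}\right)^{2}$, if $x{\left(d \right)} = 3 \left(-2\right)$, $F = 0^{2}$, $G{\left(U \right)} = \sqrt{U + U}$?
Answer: $\left(6 - i \sqrt{2}\right)^{2} \approx 34.0 - 16.971 i$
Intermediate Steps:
$G{\left(U \right)} = \sqrt{2} \sqrt{U}$ ($G{\left(U \right)} = \sqrt{2 U} = \sqrt{2} \sqrt{U}$)
$F = 0$
$x{\left(d \right)} = -6$
$\left(x{\left(F \right)} + q{\left(G{\left(-1 \right)},8 \right)}\right)^{2} = \left(-6 + \sqrt{2} \sqrt{-1}\right)^{2} = \left(-6 + \sqrt{2} i\right)^{2} = \left(-6 + i \sqrt{2}\right)^{2}$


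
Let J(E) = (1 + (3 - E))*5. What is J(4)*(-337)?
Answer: 0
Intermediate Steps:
J(E) = 20 - 5*E (J(E) = (4 - E)*5 = 20 - 5*E)
J(4)*(-337) = (20 - 5*4)*(-337) = (20 - 20)*(-337) = 0*(-337) = 0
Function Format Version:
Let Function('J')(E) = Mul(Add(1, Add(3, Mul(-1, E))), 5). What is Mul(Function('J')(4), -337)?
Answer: 0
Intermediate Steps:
Function('J')(E) = Add(20, Mul(-5, E)) (Function('J')(E) = Mul(Add(4, Mul(-1, E)), 5) = Add(20, Mul(-5, E)))
Mul(Function('J')(4), -337) = Mul(Add(20, Mul(-5, 4)), -337) = Mul(Add(20, -20), -337) = Mul(0, -337) = 0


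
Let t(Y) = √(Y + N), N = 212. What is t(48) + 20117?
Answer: 20117 + 2*√65 ≈ 20133.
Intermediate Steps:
t(Y) = √(212 + Y) (t(Y) = √(Y + 212) = √(212 + Y))
t(48) + 20117 = √(212 + 48) + 20117 = √260 + 20117 = 2*√65 + 20117 = 20117 + 2*√65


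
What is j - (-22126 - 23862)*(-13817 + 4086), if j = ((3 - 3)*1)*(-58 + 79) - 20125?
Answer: -447529353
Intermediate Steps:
j = -20125 (j = (0*1)*21 - 20125 = 0*21 - 20125 = 0 - 20125 = -20125)
j - (-22126 - 23862)*(-13817 + 4086) = -20125 - (-22126 - 23862)*(-13817 + 4086) = -20125 - (-45988)*(-9731) = -20125 - 1*447509228 = -20125 - 447509228 = -447529353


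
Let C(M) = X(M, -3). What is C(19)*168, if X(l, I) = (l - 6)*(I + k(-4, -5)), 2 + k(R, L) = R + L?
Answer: -30576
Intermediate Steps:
k(R, L) = -2 + L + R (k(R, L) = -2 + (R + L) = -2 + (L + R) = -2 + L + R)
X(l, I) = (-11 + I)*(-6 + l) (X(l, I) = (l - 6)*(I + (-2 - 5 - 4)) = (-6 + l)*(I - 11) = (-6 + l)*(-11 + I) = (-11 + I)*(-6 + l))
C(M) = 84 - 14*M (C(M) = 66 - 11*M - 6*(-3) - 3*M = 66 - 11*M + 18 - 3*M = 84 - 14*M)
C(19)*168 = (84 - 14*19)*168 = (84 - 266)*168 = -182*168 = -30576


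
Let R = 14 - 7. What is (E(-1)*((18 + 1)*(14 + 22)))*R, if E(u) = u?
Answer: -4788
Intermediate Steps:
R = 7
(E(-1)*((18 + 1)*(14 + 22)))*R = -(18 + 1)*(14 + 22)*7 = -19*36*7 = -1*684*7 = -684*7 = -4788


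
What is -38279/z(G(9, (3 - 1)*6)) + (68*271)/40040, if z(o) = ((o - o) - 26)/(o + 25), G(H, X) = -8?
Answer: 125270331/5005 ≈ 25029.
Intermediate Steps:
z(o) = -26/(25 + o) (z(o) = (0 - 26)/(25 + o) = -26/(25 + o))
-38279/z(G(9, (3 - 1)*6)) + (68*271)/40040 = -38279/((-26/(25 - 8))) + (68*271)/40040 = -38279/((-26/17)) + 18428*(1/40040) = -38279/((-26*1/17)) + 4607/10010 = -38279/(-26/17) + 4607/10010 = -38279*(-17/26) + 4607/10010 = 650743/26 + 4607/10010 = 125270331/5005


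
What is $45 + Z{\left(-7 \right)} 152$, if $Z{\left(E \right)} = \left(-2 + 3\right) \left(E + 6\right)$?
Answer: $-107$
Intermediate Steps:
$Z{\left(E \right)} = 6 + E$ ($Z{\left(E \right)} = 1 \left(6 + E\right) = 6 + E$)
$45 + Z{\left(-7 \right)} 152 = 45 + \left(6 - 7\right) 152 = 45 - 152 = -107$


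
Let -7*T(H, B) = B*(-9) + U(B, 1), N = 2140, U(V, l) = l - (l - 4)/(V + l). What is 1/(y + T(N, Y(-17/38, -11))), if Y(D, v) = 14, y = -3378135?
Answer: -35/118234101 ≈ -2.9602e-7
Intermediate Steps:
U(V, l) = l - (-4 + l)/(V + l)
T(H, B) = 9*B/7 - (4 + B)/(7*(1 + B)) (T(H, B) = -(B*(-9) + (4 + 1² - 1*1 + B*1)/(B + 1))/7 = -(-9*B + (4 + 1 - 1 + B)/(1 + B))/7 = -(-9*B + (4 + B)/(1 + B))/7 = 9*B/7 - (4 + B)/(7*(1 + B)))
1/(y + T(N, Y(-17/38, -11))) = 1/(-3378135 + (-4 - 1*14 + 9*14*(1 + 14))/(7*(1 + 14))) = 1/(-3378135 + (⅐)*(-4 - 14 + 9*14*15)/15) = 1/(-3378135 + (⅐)*(1/15)*(-4 - 14 + 1890)) = 1/(-3378135 + (⅐)*(1/15)*1872) = 1/(-3378135 + 624/35) = 1/(-118234101/35) = -35/118234101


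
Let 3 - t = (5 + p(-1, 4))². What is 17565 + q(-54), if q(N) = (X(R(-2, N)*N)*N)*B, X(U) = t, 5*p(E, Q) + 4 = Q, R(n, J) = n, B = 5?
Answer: 23505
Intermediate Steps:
p(E, Q) = -⅘ + Q/5
t = -22 (t = 3 - (5 + (-⅘ + (⅕)*4))² = 3 - (5 + (-⅘ + ⅘))² = 3 - (5 + 0)² = 3 - 1*5² = 3 - 1*25 = 3 - 25 = -22)
X(U) = -22
q(N) = -110*N (q(N) = -22*N*5 = -110*N)
17565 + q(-54) = 17565 - 110*(-54) = 17565 + 5940 = 23505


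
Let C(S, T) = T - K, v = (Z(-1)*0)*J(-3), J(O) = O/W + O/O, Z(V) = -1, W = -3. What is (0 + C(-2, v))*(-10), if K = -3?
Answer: -30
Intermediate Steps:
J(O) = 1 - O/3 (J(O) = O/(-3) + O/O = O*(-⅓) + 1 = -O/3 + 1 = 1 - O/3)
v = 0 (v = (-1*0)*(1 - ⅓*(-3)) = 0*(1 + 1) = 0*2 = 0)
C(S, T) = 3 + T (C(S, T) = T - 1*(-3) = T + 3 = 3 + T)
(0 + C(-2, v))*(-10) = (0 + (3 + 0))*(-10) = (0 + 3)*(-10) = 3*(-10) = -30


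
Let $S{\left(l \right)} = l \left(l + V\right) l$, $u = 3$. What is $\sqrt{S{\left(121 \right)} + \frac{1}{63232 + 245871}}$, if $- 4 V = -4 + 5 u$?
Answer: $\frac{\sqrt{661665242538830949}}{618206} \approx 1315.8$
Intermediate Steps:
$V = - \frac{11}{4}$ ($V = - \frac{-4 + 5 \cdot 3}{4} = - \frac{-4 + 15}{4} = \left(- \frac{1}{4}\right) 11 = - \frac{11}{4} \approx -2.75$)
$S{\left(l \right)} = l^{2} \left(- \frac{11}{4} + l\right)$ ($S{\left(l \right)} = l \left(l - \frac{11}{4}\right) l = l \left(- \frac{11}{4} + l\right) l = l^{2} \left(- \frac{11}{4} + l\right)$)
$\sqrt{S{\left(121 \right)} + \frac{1}{63232 + 245871}} = \sqrt{121^{2} \left(- \frac{11}{4} + 121\right) + \frac{1}{63232 + 245871}} = \sqrt{14641 \cdot \frac{473}{4} + \frac{1}{309103}} = \sqrt{\frac{6925193}{4} + \frac{1}{309103}} = \sqrt{\frac{2140597931883}{1236412}} = \frac{\sqrt{661665242538830949}}{618206}$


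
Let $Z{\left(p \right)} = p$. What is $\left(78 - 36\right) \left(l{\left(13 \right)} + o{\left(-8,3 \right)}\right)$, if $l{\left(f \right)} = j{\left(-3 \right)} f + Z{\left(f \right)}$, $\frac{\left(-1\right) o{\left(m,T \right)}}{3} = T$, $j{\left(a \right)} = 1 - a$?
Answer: $2352$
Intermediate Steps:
$o{\left(m,T \right)} = - 3 T$
$l{\left(f \right)} = 5 f$ ($l{\left(f \right)} = \left(1 - -3\right) f + f = \left(1 + 3\right) f + f = 4 f + f = 5 f$)
$\left(78 - 36\right) \left(l{\left(13 \right)} + o{\left(-8,3 \right)}\right) = \left(78 - 36\right) \left(5 \cdot 13 - 9\right) = 42 \left(65 - 9\right) = 42 \cdot 56 = 2352$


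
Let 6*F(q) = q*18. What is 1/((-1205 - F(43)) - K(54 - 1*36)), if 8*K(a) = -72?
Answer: -1/1325 ≈ -0.00075472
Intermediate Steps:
F(q) = 3*q (F(q) = (q*18)/6 = (18*q)/6 = 3*q)
K(a) = -9 (K(a) = (⅛)*(-72) = -9)
1/((-1205 - F(43)) - K(54 - 1*36)) = 1/((-1205 - 3*43) - 1*(-9)) = 1/((-1205 - 1*129) + 9) = 1/((-1205 - 129) + 9) = 1/(-1334 + 9) = 1/(-1325) = -1/1325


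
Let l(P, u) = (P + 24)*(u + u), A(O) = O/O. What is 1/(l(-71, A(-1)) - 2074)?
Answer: -1/2168 ≈ -0.00046125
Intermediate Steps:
A(O) = 1
l(P, u) = 2*u*(24 + P) (l(P, u) = (24 + P)*(2*u) = 2*u*(24 + P))
1/(l(-71, A(-1)) - 2074) = 1/(2*1*(24 - 71) - 2074) = 1/(2*1*(-47) - 2074) = 1/(-94 - 2074) = 1/(-2168) = -1/2168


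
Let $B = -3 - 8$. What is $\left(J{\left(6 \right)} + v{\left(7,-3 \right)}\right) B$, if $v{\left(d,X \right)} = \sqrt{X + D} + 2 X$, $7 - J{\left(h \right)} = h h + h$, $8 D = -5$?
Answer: $451 - \frac{11 i \sqrt{58}}{4} \approx 451.0 - 20.943 i$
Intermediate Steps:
$D = - \frac{5}{8}$ ($D = \frac{1}{8} \left(-5\right) = - \frac{5}{8} \approx -0.625$)
$J{\left(h \right)} = 7 - h - h^{2}$ ($J{\left(h \right)} = 7 - \left(h h + h\right) = 7 - \left(h^{2} + h\right) = 7 - \left(h + h^{2}\right) = 7 - h - h^{2}$)
$v{\left(d,X \right)} = \sqrt{- \frac{5}{8} + X} + 2 X$ ($v{\left(d,X \right)} = \sqrt{X - \frac{5}{8}} + 2 X = \sqrt{- \frac{5}{8} + X} + 2 X$)
$B = -11$ ($B = -3 - 8 = -11$)
$\left(J{\left(6 \right)} + v{\left(7,-3 \right)}\right) B = \left(\left(7 - 6 - 6^{2}\right) + \left(2 \left(-3\right) + \frac{\sqrt{-10 + 16 \left(-3\right)}}{4}\right)\right) \left(-11\right) = \left(\left(7 - 6 - 36\right) - \left(6 - \frac{\sqrt{-10 - 48}}{4}\right)\right) \left(-11\right) = \left(\left(7 - 6 - 36\right) - \left(6 - \frac{\sqrt{-58}}{4}\right)\right) \left(-11\right) = \left(-35 - \left(6 - \frac{i \sqrt{58}}{4}\right)\right) \left(-11\right) = \left(-41 + \frac{i \sqrt{58}}{4}\right) \left(-11\right) = 451 - \frac{11 i \sqrt{58}}{4}$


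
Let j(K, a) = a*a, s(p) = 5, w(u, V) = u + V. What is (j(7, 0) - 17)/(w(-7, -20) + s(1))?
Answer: 17/22 ≈ 0.77273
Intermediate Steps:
w(u, V) = V + u
j(K, a) = a²
(j(7, 0) - 17)/(w(-7, -20) + s(1)) = (0² - 17)/((-20 - 7) + 5) = (0 - 17)/(-27 + 5) = -17/(-22) = -17*(-1/22) = 17/22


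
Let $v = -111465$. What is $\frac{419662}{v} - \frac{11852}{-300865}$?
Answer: $- \frac{4997620978}{1341436689} \approx -3.7256$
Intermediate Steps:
$\frac{419662}{v} - \frac{11852}{-300865} = \frac{419662}{-111465} - \frac{11852}{-300865} = 419662 \left(- \frac{1}{111465}\right) - - \frac{11852}{300865} = - \frac{419662}{111465} + \frac{11852}{300865} = - \frac{4997620978}{1341436689}$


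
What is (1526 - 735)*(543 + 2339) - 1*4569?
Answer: 2275093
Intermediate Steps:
(1526 - 735)*(543 + 2339) - 1*4569 = 791*2882 - 4569 = 2279662 - 4569 = 2275093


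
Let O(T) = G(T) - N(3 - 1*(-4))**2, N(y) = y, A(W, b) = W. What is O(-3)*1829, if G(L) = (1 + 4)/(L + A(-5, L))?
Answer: -726113/8 ≈ -90764.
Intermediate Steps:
G(L) = 5/(-5 + L) (G(L) = (1 + 4)/(L - 5) = 5/(-5 + L))
O(T) = -49 + 5/(-5 + T) (O(T) = 5/(-5 + T) - (3 - 1*(-4))**2 = 5/(-5 + T) - (3 + 4)**2 = 5/(-5 + T) - 1*7**2 = 5/(-5 + T) - 1*49 = 5/(-5 + T) - 49 = -49 + 5/(-5 + T))
O(-3)*1829 = ((250 - 49*(-3))/(-5 - 3))*1829 = ((250 + 147)/(-8))*1829 = -1/8*397*1829 = -397/8*1829 = -726113/8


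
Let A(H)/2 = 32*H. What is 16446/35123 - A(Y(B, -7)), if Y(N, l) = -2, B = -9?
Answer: 4512190/35123 ≈ 128.47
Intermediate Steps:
A(H) = 64*H (A(H) = 2*(32*H) = 64*H)
16446/35123 - A(Y(B, -7)) = 16446/35123 - 64*(-2) = 16446*(1/35123) - 1*(-128) = 16446/35123 + 128 = 4512190/35123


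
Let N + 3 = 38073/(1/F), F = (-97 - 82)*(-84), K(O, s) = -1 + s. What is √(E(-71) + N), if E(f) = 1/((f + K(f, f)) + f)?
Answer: √26216635762286/214 ≈ 23926.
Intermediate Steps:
F = 15036 (F = -179*(-84) = 15036)
N = 572465625 (N = -3 + 38073/(1/15036) = -3 + 38073*15036 = -3 + 572465628 = 572465625)
E(f) = 1/(-1 + 3*f) (E(f) = 1/((f + (-1 + f)) + f) = 1/((-1 + 2*f) + f) = 1/(-1 + 3*f))
√(E(-71) + N) = √(1/(-1 + 3*(-71)) + 572465625) = √(1/(-1 - 213) + 572465625) = √(1/(-214) + 572465625) = √(-1/214 + 572465625) = √(122507643749/214) = √26216635762286/214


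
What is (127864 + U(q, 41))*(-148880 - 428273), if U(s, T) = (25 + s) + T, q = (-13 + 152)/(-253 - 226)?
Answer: -35366972571643/479 ≈ -7.3835e+10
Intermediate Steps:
q = -139/479 (q = 139/(-479) = 139*(-1/479) = -139/479 ≈ -0.29019)
U(s, T) = 25 + T + s
(127864 + U(q, 41))*(-148880 - 428273) = (127864 + (25 + 41 - 139/479))*(-148880 - 428273) = (127864 + 31475/479)*(-577153) = (61278331/479)*(-577153) = -35366972571643/479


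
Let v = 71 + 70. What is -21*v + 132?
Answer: -2829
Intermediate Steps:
v = 141
-21*v + 132 = -21*141 + 132 = -2961 + 132 = -2829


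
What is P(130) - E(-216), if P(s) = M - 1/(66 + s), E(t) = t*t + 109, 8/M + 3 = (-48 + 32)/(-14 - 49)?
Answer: -1585806577/33908 ≈ -46768.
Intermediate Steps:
M = -504/173 (M = 8/(-3 + (-48 + 32)/(-14 - 49)) = 8/(-3 - 16/(-63)) = 8/(-3 - 16*(-1/63)) = 8/(-3 + 16/63) = 8/(-173/63) = 8*(-63/173) = -504/173 ≈ -2.9133)
E(t) = 109 + t² (E(t) = t² + 109 = 109 + t²)
P(s) = -504/173 - 1/(66 + s)
P(130) - E(-216) = (-33437 - 504*130)/(173*(66 + 130)) - (109 + (-216)²) = (1/173)*(-33437 - 65520)/196 - (109 + 46656) = (1/173)*(1/196)*(-98957) - 1*46765 = -98957/33908 - 46765 = -1585806577/33908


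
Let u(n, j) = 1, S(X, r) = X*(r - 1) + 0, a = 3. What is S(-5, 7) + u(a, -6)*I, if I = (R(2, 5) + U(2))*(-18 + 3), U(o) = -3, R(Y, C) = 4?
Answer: -45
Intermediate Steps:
S(X, r) = X*(-1 + r) (S(X, r) = X*(-1 + r) + 0 = X*(-1 + r))
I = -15 (I = (4 - 3)*(-18 + 3) = 1*(-15) = -15)
S(-5, 7) + u(a, -6)*I = -5*(-1 + 7) + 1*(-15) = -5*6 - 15 = -30 - 15 = -45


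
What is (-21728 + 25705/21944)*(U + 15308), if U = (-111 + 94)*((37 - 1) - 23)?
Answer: -7193082201849/21944 ≈ -3.2779e+8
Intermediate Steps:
U = -221 (U = -17*(36 - 23) = -17*13 = -221)
(-21728 + 25705/21944)*(U + 15308) = (-21728 + 25705/21944)*(-221 + 15308) = (-21728 + 25705*(1/21944))*15087 = (-21728 + 25705/21944)*15087 = -476773527/21944*15087 = -7193082201849/21944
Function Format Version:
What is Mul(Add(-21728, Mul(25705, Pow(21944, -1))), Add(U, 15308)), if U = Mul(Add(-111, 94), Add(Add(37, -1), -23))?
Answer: Rational(-7193082201849, 21944) ≈ -3.2779e+8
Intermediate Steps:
U = -221 (U = Mul(-17, Add(36, -23)) = Mul(-17, 13) = -221)
Mul(Add(-21728, Mul(25705, Pow(21944, -1))), Add(U, 15308)) = Mul(Add(-21728, Mul(25705, Pow(21944, -1))), Add(-221, 15308)) = Mul(Add(-21728, Mul(25705, Rational(1, 21944))), 15087) = Mul(Add(-21728, Rational(25705, 21944)), 15087) = Mul(Rational(-476773527, 21944), 15087) = Rational(-7193082201849, 21944)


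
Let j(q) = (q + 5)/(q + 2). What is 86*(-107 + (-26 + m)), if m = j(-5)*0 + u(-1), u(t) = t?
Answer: -11524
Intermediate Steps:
j(q) = (5 + q)/(2 + q)
m = -1 (m = ((5 - 5)/(2 - 5))*0 - 1 = (0/(-3))*0 - 1 = -⅓*0*0 - 1 = 0*0 - 1 = 0 - 1 = -1)
86*(-107 + (-26 + m)) = 86*(-107 + (-26 - 1)) = 86*(-107 - 27) = 86*(-134) = -11524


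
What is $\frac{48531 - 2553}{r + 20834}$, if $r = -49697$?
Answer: $- \frac{15326}{9621} \approx -1.593$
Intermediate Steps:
$\frac{48531 - 2553}{r + 20834} = \frac{48531 - 2553}{-49697 + 20834} = \frac{45978}{-28863} = 45978 \left(- \frac{1}{28863}\right) = - \frac{15326}{9621}$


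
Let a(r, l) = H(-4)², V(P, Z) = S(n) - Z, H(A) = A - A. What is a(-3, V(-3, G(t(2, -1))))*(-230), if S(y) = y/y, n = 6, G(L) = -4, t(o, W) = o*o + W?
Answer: 0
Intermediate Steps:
t(o, W) = W + o² (t(o, W) = o² + W = W + o²)
H(A) = 0
S(y) = 1
V(P, Z) = 1 - Z
a(r, l) = 0 (a(r, l) = 0² = 0)
a(-3, V(-3, G(t(2, -1))))*(-230) = 0*(-230) = 0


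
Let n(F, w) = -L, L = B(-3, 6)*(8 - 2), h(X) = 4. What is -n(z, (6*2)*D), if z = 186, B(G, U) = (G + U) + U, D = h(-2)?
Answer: 54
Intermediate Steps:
D = 4
B(G, U) = G + 2*U
L = 54 (L = (-3 + 2*6)*(8 - 2) = (-3 + 12)*6 = 9*6 = 54)
n(F, w) = -54 (n(F, w) = -1*54 = -54)
-n(z, (6*2)*D) = -1*(-54) = 54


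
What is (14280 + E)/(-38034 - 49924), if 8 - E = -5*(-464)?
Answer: -352/2587 ≈ -0.13607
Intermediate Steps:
E = -2312 (E = 8 - (-5)*(-464) = 8 - 1*2320 = 8 - 2320 = -2312)
(14280 + E)/(-38034 - 49924) = (14280 - 2312)/(-38034 - 49924) = 11968/(-87958) = 11968*(-1/87958) = -352/2587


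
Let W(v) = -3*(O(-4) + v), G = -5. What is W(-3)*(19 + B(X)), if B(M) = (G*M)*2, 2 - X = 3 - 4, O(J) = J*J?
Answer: 429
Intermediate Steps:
O(J) = J²
W(v) = -48 - 3*v (W(v) = -3*((-4)² + v) = -3*(16 + v) = -48 - 3*v)
X = 3 (X = 2 - (3 - 4) = 2 - 1*(-1) = 2 + 1 = 3)
B(M) = -10*M (B(M) = -5*M*2 = -10*M)
W(-3)*(19 + B(X)) = (-48 - 3*(-3))*(19 - 10*3) = (-48 + 9)*(19 - 30) = -39*(-11) = 429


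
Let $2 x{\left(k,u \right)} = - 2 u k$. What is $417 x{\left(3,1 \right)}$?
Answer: $-1251$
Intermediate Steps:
$x{\left(k,u \right)} = - k u$ ($x{\left(k,u \right)} = \frac{- 2 u k}{2} = \frac{\left(-2\right) k u}{2} = - k u$)
$417 x{\left(3,1 \right)} = 417 \left(\left(-1\right) 3 \cdot 1\right) = 417 \left(-3\right) = -1251$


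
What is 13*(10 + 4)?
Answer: 182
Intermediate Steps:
13*(10 + 4) = 13*14 = 182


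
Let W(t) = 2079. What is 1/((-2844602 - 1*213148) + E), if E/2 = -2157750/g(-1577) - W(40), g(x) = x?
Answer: -1577/4824313416 ≈ -3.2689e-7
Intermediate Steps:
E = -2241666/1577 (E = 2*(-2157750/(-1577) - 1*2079) = 2*(-2157750*(-1/1577) - 2079) = 2*(2157750/1577 - 2079) = 2*(-1120833/1577) = -2241666/1577 ≈ -1421.5)
1/((-2844602 - 1*213148) + E) = 1/((-2844602 - 1*213148) - 2241666/1577) = 1/((-2844602 - 213148) - 2241666/1577) = 1/(-3057750 - 2241666/1577) = 1/(-4824313416/1577) = -1577/4824313416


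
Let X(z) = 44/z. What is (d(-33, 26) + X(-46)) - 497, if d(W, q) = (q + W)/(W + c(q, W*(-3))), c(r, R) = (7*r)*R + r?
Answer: -29468592/59179 ≈ -497.96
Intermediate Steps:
c(r, R) = r + 7*R*r (c(r, R) = 7*R*r + r = r + 7*R*r)
d(W, q) = (W + q)/(W + q*(1 - 21*W)) (d(W, q) = (q + W)/(W + q*(1 + 7*(W*(-3)))) = (W + q)/(W + q*(1 + 7*(-3*W))) = (W + q)/(W + q*(1 - 21*W)))
(d(-33, 26) + X(-46)) - 497 = ((-33 + 26)/(-33 + 26*(1 - 21*(-33))) + 44/(-46)) - 497 = (-7/(-33 + 26*(1 + 693)) + 44*(-1/46)) - 497 = (-7/(-33 + 26*694) - 22/23) - 497 = (-7/(-33 + 18044) - 22/23) - 497 = (-7/18011 - 22/23) - 497 = ((1/18011)*(-7) - 22/23) - 497 = (-1/2573 - 22/23) - 497 = -56629/59179 - 497 = -29468592/59179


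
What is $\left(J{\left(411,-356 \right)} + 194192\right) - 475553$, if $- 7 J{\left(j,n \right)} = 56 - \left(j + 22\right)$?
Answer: $- \frac{1969150}{7} \approx -2.8131 \cdot 10^{5}$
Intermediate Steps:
$J{\left(j,n \right)} = - \frac{34}{7} + \frac{j}{7}$ ($J{\left(j,n \right)} = - \frac{56 - \left(j + 22\right)}{7} = - \frac{56 - \left(22 + j\right)}{7} = - \frac{34 - j}{7} = - \frac{34}{7} + \frac{j}{7}$)
$\left(J{\left(411,-356 \right)} + 194192\right) - 475553 = \left(\left(- \frac{34}{7} + \frac{1}{7} \cdot 411\right) + 194192\right) - 475553 = \left(\left(- \frac{34}{7} + \frac{411}{7}\right) + 194192\right) - 475553 = \left(\frac{377}{7} + 194192\right) - 475553 = \frac{1359721}{7} - 475553 = - \frac{1969150}{7}$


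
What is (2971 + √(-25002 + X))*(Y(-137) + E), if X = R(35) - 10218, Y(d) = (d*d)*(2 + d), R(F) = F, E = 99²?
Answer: -7498845594 - 2524014*I*√35185 ≈ -7.4988e+9 - 4.7345e+8*I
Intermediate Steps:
E = 9801
Y(d) = d²*(2 + d)
X = -10183 (X = 35 - 10218 = -10183)
(2971 + √(-25002 + X))*(Y(-137) + E) = (2971 + √(-25002 - 10183))*((-137)²*(2 - 137) + 9801) = (2971 + √(-35185))*(18769*(-135) + 9801) = (2971 + I*√35185)*(-2533815 + 9801) = (2971 + I*√35185)*(-2524014) = -7498845594 - 2524014*I*√35185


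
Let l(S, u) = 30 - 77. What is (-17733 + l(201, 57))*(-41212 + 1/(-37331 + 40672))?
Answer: 2448115593980/3341 ≈ 7.3275e+8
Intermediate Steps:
l(S, u) = -47
(-17733 + l(201, 57))*(-41212 + 1/(-37331 + 40672)) = (-17733 - 47)*(-41212 + 1/(-37331 + 40672)) = -17780*(-41212 + 1/3341) = -17780*(-137689291/3341) = 2448115593980/3341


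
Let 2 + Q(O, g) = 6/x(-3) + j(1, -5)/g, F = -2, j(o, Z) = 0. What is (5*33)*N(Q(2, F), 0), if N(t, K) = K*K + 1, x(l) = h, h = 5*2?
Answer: 165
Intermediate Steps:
h = 10
x(l) = 10
Q(O, g) = -7/5 (Q(O, g) = -2 + (6/10 + 0/g) = -2 + (6*(⅒) + 0) = -2 + (⅗ + 0) = -2 + ⅗ = -7/5)
N(t, K) = 1 + K² (N(t, K) = K² + 1 = 1 + K²)
(5*33)*N(Q(2, F), 0) = (5*33)*(1 + 0²) = 165*(1 + 0) = 165*1 = 165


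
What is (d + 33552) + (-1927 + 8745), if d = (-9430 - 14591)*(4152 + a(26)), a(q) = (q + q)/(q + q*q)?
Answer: -299089804/3 ≈ -9.9697e+7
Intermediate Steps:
a(q) = 2*q/(q + q²) (a(q) = (2*q)/(q + q²) = 2*q/(q + q²))
d = -299210914/3 (d = (-9430 - 14591)*(4152 + 2/(1 + 26)) = -24021*(4152 + 2/27) = -24021*112106/27 = -299210914/3 ≈ -9.9737e+7)
(d + 33552) + (-1927 + 8745) = (-299210914/3 + 33552) + (-1927 + 8745) = -299110258/3 + 6818 = -299089804/3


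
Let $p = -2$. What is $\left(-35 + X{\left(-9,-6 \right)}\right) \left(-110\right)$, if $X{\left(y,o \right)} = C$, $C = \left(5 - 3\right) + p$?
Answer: $3850$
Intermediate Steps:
$C = 0$ ($C = \left(5 - 3\right) - 2 = 2 - 2 = 0$)
$X{\left(y,o \right)} = 0$
$\left(-35 + X{\left(-9,-6 \right)}\right) \left(-110\right) = \left(-35 + 0\right) \left(-110\right) = \left(-35\right) \left(-110\right) = 3850$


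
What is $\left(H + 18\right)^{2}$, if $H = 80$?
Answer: $9604$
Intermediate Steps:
$\left(H + 18\right)^{2} = \left(80 + 18\right)^{2} = 98^{2} = 9604$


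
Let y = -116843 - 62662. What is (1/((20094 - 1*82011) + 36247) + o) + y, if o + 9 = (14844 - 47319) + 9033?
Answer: -5209880521/25670 ≈ -2.0296e+5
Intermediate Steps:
y = -179505
o = -23451 (o = -9 + ((14844 - 47319) + 9033) = -9 + (-32475 + 9033) = -9 - 23442 = -23451)
(1/((20094 - 1*82011) + 36247) + o) + y = (1/((20094 - 1*82011) + 36247) - 23451) - 179505 = (1/((20094 - 82011) + 36247) - 23451) - 179505 = (1/(-61917 + 36247) - 23451) - 179505 = (1/(-25670) - 23451) - 179505 = (-1/25670 - 23451) - 179505 = -601987171/25670 - 179505 = -5209880521/25670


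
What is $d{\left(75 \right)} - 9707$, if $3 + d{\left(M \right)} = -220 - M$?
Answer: $-10005$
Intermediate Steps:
$d{\left(M \right)} = -223 - M$ ($d{\left(M \right)} = -3 - \left(220 + M\right) = -223 - M$)
$d{\left(75 \right)} - 9707 = \left(-223 - 75\right) - 9707 = -298 - 9707 = -10005$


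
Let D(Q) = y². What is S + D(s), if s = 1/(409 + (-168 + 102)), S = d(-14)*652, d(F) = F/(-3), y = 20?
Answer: 10328/3 ≈ 3442.7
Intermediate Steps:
d(F) = -F/3 (d(F) = F*(-⅓) = -F/3)
S = 9128/3 (S = -⅓*(-14)*652 = (14/3)*652 = 9128/3 ≈ 3042.7)
s = 1/343 (s = 1/(409 - 66) = 1/343 ≈ 0.0029155)
D(Q) = 400 (D(Q) = 20² = 400)
S + D(s) = 9128/3 + 400 = 10328/3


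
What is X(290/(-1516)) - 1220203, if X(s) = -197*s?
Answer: -924885309/758 ≈ -1.2202e+6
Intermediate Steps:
X(290/(-1516)) - 1220203 = -57130/(-1516) - 1220203 = -57130*(-1)/1516 - 1220203 = -197*(-145/758) - 1220203 = 28565/758 - 1220203 = -924885309/758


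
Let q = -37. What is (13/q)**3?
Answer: -2197/50653 ≈ -0.043374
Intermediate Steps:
(13/q)**3 = (13/(-37))**3 = (13*(-1/37))**3 = (-13/37)**3 = -2197/50653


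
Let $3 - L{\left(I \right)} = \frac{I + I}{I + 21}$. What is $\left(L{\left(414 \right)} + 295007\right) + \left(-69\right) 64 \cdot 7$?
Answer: $\frac{38293934}{145} \approx 2.641 \cdot 10^{5}$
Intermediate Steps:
$L{\left(I \right)} = 3 - \frac{2 I}{21 + I}$ ($L{\left(I \right)} = 3 - \frac{I + I}{I + 21} = 3 - \frac{2 I}{21 + I}$)
$\left(L{\left(414 \right)} + 295007\right) + \left(-69\right) 64 \cdot 7 = \left(\frac{63 + 414}{21 + 414} + 295007\right) + \left(-69\right) 64 \cdot 7 = \left(\frac{1}{435} \cdot 477 + 295007\right) - 30912 = \left(\frac{159}{145} + 295007\right) - 30912 = \frac{42776174}{145} - 30912 = \frac{38293934}{145}$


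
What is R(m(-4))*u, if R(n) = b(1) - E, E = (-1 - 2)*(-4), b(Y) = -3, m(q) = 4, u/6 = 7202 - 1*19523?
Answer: 1108890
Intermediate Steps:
u = -73926 (u = 6*(7202 - 1*19523) = 6*(7202 - 19523) = 6*(-12321) = -73926)
E = 12 (E = -3*(-4) = 12)
R(n) = -15 (R(n) = -3 - 1*12 = -3 - 12 = -15)
R(m(-4))*u = -15*(-73926) = 1108890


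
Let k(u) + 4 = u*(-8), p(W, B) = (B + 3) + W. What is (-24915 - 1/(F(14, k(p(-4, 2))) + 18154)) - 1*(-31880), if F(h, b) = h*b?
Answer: 125272489/17986 ≈ 6965.0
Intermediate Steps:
p(W, B) = 3 + B + W (p(W, B) = (3 + B) + W = 3 + B + W)
k(u) = -4 - 8*u (k(u) = -4 + u*(-8) = -4 - 8*u)
F(h, b) = b*h
(-24915 - 1/(F(14, k(p(-4, 2))) + 18154)) - 1*(-31880) = (-24915 - 1/((-4 - 8*(3 + 2 - 4))*14 + 18154)) - 1*(-31880) = (-24915 - 1/((-4 - 8*1)*14 + 18154)) + 31880 = (-24915 - 1/((-4 - 8)*14 + 18154)) + 31880 = (-24915 - 1/(-12*14 + 18154)) + 31880 = (-24915 - 1/(-168 + 18154)) + 31880 = (-24915 - 1/17986) + 31880 = -448121191/17986 + 31880 = 125272489/17986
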